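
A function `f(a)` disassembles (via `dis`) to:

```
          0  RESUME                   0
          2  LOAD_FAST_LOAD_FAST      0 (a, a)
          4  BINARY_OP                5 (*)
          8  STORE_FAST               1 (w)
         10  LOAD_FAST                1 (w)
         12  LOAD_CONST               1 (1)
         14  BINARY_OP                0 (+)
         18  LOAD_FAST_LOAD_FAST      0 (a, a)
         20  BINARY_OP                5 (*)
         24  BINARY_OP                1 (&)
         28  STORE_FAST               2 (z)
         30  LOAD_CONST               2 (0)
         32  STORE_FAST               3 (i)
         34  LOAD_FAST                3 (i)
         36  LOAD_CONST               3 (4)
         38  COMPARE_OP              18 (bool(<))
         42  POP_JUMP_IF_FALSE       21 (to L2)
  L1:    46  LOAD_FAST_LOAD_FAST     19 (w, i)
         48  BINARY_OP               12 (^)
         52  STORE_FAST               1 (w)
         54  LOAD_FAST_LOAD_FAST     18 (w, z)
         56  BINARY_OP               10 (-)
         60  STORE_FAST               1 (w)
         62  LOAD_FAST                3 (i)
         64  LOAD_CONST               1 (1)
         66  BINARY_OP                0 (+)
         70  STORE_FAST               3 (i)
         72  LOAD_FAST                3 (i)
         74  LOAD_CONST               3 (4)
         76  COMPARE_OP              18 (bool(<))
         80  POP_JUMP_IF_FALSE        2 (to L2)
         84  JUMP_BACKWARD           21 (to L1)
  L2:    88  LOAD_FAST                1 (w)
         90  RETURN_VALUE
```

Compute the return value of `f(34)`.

LOAD_FAST_LOAD_FAST a,a → push 34,34
BINARY_OP * → 34 * 34 = 1156
STORE_FAST w → w=1156
LOAD_FAST w → push 1156
LOAD_CONST → push 1
BINARY_OP + → 1156 + 1 = 1157
LOAD_FAST_LOAD_FAST a,a → push 34,34
BINARY_OP * → 34 * 34 = 1156
BINARY_OP & → 1157 & 1156 = 1156
STORE_FAST z → z=1156
LOAD_CONST → push 0
STORE_FAST i → i=0
LOAD_FAST i → push 0
LOAD_CONST → push 4
COMPARE_OP bool(<) → 0 vs 4 = True
POP_JUMP_IF_FALSE → pop True; no jump
LOAD_FAST_LOAD_FAST w,i → push 1156,0
BINARY_OP ^ → 1156 ^ 0 = 1156
STORE_FAST w → w=1156
LOAD_FAST_LOAD_FAST w,z → push 1156,1156
BINARY_OP - → 1156 - 1156 = 0
STORE_FAST w → w=0
LOAD_FAST i → push 0
LOAD_CONST → push 1
BINARY_OP + → 0 + 1 = 1
STORE_FAST i → i=1
LOAD_FAST i → push 1
LOAD_CONST → push 4
COMPARE_OP bool(<) → 1 vs 4 = True
POP_JUMP_IF_FALSE → pop True; no jump
LOAD_FAST_LOAD_FAST w,i → push 0,1
BINARY_OP ^ → 0 ^ 1 = 1
STORE_FAST w → w=1
LOAD_FAST_LOAD_FAST w,z → push 1,1156
BINARY_OP - → 1 - 1156 = -1155
STORE_FAST w → w=-1155
LOAD_FAST i → push 1
LOAD_CONST → push 1
BINARY_OP + → 1 + 1 = 2
STORE_FAST i → i=2
LOAD_FAST i → push 2
LOAD_CONST → push 4
COMPARE_OP bool(<) → 2 vs 4 = True
POP_JUMP_IF_FALSE → pop True; no jump
LOAD_FAST_LOAD_FAST w,i → push -1155,2
BINARY_OP ^ → -1155 ^ 2 = -1153
STORE_FAST w → w=-1153
LOAD_FAST_LOAD_FAST w,z → push -1153,1156
BINARY_OP - → -1153 - 1156 = -2309
STORE_FAST w → w=-2309
LOAD_FAST i → push 2
LOAD_CONST → push 1
BINARY_OP + → 2 + 1 = 3
STORE_FAST i → i=3
LOAD_FAST i → push 3
LOAD_CONST → push 4
COMPARE_OP bool(<) → 3 vs 4 = True
POP_JUMP_IF_FALSE → pop True; no jump
LOAD_FAST_LOAD_FAST w,i → push -2309,3
BINARY_OP ^ → -2309 ^ 3 = -2312
STORE_FAST w → w=-2312
LOAD_FAST_LOAD_FAST w,z → push -2312,1156
BINARY_OP - → -2312 - 1156 = -3468
STORE_FAST w → w=-3468
LOAD_FAST i → push 3
LOAD_CONST → push 1
BINARY_OP + → 3 + 1 = 4
STORE_FAST i → i=4
LOAD_FAST i → push 4
LOAD_CONST → push 4
COMPARE_OP bool(<) → 4 vs 4 = False
POP_JUMP_IF_FALSE → pop False; jump
LOAD_FAST w → push -3468
RETURN_VALUE → return -3468.

-3468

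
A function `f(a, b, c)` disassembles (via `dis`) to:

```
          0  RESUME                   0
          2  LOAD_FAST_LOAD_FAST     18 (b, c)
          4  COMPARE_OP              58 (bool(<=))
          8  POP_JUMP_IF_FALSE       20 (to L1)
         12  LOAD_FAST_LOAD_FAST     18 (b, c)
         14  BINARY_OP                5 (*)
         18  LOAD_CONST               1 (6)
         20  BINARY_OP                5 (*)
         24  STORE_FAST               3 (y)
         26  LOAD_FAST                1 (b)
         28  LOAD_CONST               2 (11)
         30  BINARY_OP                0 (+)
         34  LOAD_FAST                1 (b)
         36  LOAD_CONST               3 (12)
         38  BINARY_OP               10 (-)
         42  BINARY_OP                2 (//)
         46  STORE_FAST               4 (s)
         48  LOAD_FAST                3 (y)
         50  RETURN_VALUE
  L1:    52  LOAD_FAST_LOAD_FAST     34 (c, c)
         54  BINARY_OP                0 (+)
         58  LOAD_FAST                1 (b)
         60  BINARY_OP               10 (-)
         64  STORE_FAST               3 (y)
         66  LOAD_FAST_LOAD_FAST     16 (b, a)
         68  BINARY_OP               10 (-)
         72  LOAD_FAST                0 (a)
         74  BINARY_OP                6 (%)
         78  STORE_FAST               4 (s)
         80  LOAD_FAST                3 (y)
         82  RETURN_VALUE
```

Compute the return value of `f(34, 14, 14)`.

LOAD_FAST_LOAD_FAST b,c → push 14,14. Stack: [14, 14]
COMPARE_OP bool(<=) → 14 vs 14 = True. Stack: [True]
POP_JUMP_IF_FALSE → pop True; no jump. Stack: []
LOAD_FAST_LOAD_FAST b,c → push 14,14. Stack: [14, 14]
BINARY_OP * → 14 * 14 = 196. Stack: [196]
LOAD_CONST → push 6. Stack: [196, 6]
BINARY_OP * → 196 * 6 = 1176. Stack: [1176]
STORE_FAST y → y=1176. Stack: []
LOAD_FAST b → push 14. Stack: [14]
LOAD_CONST → push 11. Stack: [14, 11]
BINARY_OP + → 14 + 11 = 25. Stack: [25]
LOAD_FAST b → push 14. Stack: [25, 14]
LOAD_CONST → push 12. Stack: [25, 14, 12]
BINARY_OP - → 14 - 12 = 2. Stack: [25, 2]
BINARY_OP // → 25 // 2 = 12. Stack: [12]
STORE_FAST s → s=12. Stack: []
LOAD_FAST y → push 1176. Stack: [1176]
RETURN_VALUE → return 1176.

1176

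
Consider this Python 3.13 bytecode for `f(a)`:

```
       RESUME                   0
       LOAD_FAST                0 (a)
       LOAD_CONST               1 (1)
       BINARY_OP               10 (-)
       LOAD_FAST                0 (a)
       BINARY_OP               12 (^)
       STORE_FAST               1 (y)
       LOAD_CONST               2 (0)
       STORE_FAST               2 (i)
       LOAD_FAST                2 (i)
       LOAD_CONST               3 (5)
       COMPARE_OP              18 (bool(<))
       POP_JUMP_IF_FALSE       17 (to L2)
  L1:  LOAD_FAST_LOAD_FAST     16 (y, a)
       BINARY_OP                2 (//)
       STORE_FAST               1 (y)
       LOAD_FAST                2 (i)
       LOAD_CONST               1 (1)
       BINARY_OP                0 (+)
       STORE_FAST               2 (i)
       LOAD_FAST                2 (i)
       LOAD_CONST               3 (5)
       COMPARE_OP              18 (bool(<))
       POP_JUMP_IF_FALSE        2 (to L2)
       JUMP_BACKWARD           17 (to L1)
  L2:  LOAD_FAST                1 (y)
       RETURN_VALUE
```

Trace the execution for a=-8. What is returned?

0

LOAD_FAST a → push -8
LOAD_CONST → push 1
BINARY_OP - → -8 - 1 = -9
LOAD_FAST a → push -8
BINARY_OP ^ → -9 ^ -8 = 15
STORE_FAST y → y=15
LOAD_CONST → push 0
STORE_FAST i → i=0
LOAD_FAST i → push 0
LOAD_CONST → push 5
COMPARE_OP bool(<) → 0 vs 5 = True
POP_JUMP_IF_FALSE → pop True; no jump
LOAD_FAST_LOAD_FAST y,a → push 15,-8
BINARY_OP // → 15 // -8 = -2
STORE_FAST y → y=-2
LOAD_FAST i → push 0
LOAD_CONST → push 1
BINARY_OP + → 0 + 1 = 1
STORE_FAST i → i=1
LOAD_FAST i → push 1
LOAD_CONST → push 5
COMPARE_OP bool(<) → 1 vs 5 = True
POP_JUMP_IF_FALSE → pop True; no jump
LOAD_FAST_LOAD_FAST y,a → push -2,-8
BINARY_OP // → -2 // -8 = 0
STORE_FAST y → y=0
LOAD_FAST i → push 1
LOAD_CONST → push 1
BINARY_OP + → 1 + 1 = 2
STORE_FAST i → i=2
LOAD_FAST i → push 2
LOAD_CONST → push 5
COMPARE_OP bool(<) → 2 vs 5 = True
POP_JUMP_IF_FALSE → pop True; no jump
LOAD_FAST_LOAD_FAST y,a → push 0,-8
BINARY_OP // → 0 // -8 = 0
STORE_FAST y → y=0
LOAD_FAST i → push 2
LOAD_CONST → push 1
BINARY_OP + → 2 + 1 = 3
STORE_FAST i → i=3
LOAD_FAST i → push 3
LOAD_CONST → push 5
COMPARE_OP bool(<) → 3 vs 5 = True
POP_JUMP_IF_FALSE → pop True; no jump
LOAD_FAST_LOAD_FAST y,a → push 0,-8
BINARY_OP // → 0 // -8 = 0
STORE_FAST y → y=0
LOAD_FAST i → push 3
LOAD_CONST → push 1
BINARY_OP + → 3 + 1 = 4
STORE_FAST i → i=4
LOAD_FAST i → push 4
LOAD_CONST → push 5
COMPARE_OP bool(<) → 4 vs 5 = True
POP_JUMP_IF_FALSE → pop True; no jump
LOAD_FAST_LOAD_FAST y,a → push 0,-8
BINARY_OP // → 0 // -8 = 0
STORE_FAST y → y=0
LOAD_FAST i → push 4
LOAD_CONST → push 1
BINARY_OP + → 4 + 1 = 5
STORE_FAST i → i=5
LOAD_FAST i → push 5
LOAD_CONST → push 5
COMPARE_OP bool(<) → 5 vs 5 = False
POP_JUMP_IF_FALSE → pop False; jump
LOAD_FAST y → push 0
RETURN_VALUE → return 0.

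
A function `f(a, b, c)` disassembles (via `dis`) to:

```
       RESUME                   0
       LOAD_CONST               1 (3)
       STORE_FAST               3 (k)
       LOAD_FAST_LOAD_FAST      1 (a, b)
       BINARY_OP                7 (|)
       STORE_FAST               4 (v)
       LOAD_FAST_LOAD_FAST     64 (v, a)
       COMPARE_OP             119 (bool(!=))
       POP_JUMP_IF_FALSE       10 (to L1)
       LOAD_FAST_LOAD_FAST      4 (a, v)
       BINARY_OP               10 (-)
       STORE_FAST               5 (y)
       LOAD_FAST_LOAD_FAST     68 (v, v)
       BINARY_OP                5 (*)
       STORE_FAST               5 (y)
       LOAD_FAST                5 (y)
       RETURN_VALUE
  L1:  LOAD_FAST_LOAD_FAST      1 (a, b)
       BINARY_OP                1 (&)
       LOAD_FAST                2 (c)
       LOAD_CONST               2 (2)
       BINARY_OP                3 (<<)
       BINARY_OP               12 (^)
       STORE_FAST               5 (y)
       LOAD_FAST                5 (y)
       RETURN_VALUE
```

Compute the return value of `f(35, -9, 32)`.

81

LOAD_CONST → push 3. Stack: [3]
STORE_FAST k → k=3. Stack: []
LOAD_FAST_LOAD_FAST a,b → push 35,-9. Stack: [35, -9]
BINARY_OP | → 35 | -9 = -9. Stack: [-9]
STORE_FAST v → v=-9. Stack: []
LOAD_FAST_LOAD_FAST v,a → push -9,35. Stack: [-9, 35]
COMPARE_OP bool(!=) → -9 vs 35 = True. Stack: [True]
POP_JUMP_IF_FALSE → pop True; no jump. Stack: []
LOAD_FAST_LOAD_FAST a,v → push 35,-9. Stack: [35, -9]
BINARY_OP - → 35 - -9 = 44. Stack: [44]
STORE_FAST y → y=44. Stack: []
LOAD_FAST_LOAD_FAST v,v → push -9,-9. Stack: [-9, -9]
BINARY_OP * → -9 * -9 = 81. Stack: [81]
STORE_FAST y → y=81. Stack: []
LOAD_FAST y → push 81. Stack: [81]
RETURN_VALUE → return 81.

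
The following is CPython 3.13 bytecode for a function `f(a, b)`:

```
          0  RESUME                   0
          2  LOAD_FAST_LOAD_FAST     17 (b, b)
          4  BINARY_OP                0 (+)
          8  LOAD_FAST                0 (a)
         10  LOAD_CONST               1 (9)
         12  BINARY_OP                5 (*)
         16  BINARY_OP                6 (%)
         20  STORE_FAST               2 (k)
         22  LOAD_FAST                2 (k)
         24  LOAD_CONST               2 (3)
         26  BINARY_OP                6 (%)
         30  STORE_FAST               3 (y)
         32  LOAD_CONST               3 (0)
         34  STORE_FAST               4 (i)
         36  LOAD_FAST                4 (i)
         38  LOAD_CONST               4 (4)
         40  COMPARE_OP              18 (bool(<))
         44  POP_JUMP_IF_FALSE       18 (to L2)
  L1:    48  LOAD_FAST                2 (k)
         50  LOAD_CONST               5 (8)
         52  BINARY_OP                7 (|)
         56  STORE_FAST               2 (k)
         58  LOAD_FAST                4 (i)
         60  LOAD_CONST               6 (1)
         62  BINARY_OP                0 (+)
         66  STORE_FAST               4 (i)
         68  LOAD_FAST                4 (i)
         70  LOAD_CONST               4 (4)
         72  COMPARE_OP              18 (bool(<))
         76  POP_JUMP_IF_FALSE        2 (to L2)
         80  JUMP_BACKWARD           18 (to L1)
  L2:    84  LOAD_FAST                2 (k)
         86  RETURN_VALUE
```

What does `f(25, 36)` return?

LOAD_FAST_LOAD_FAST b,b → push 36,36. Stack: [36, 36]
BINARY_OP + → 36 + 36 = 72. Stack: [72]
LOAD_FAST a → push 25. Stack: [72, 25]
LOAD_CONST → push 9. Stack: [72, 25, 9]
BINARY_OP * → 25 * 9 = 225. Stack: [72, 225]
BINARY_OP % → 72 % 225 = 72. Stack: [72]
STORE_FAST k → k=72. Stack: []
LOAD_FAST k → push 72. Stack: [72]
LOAD_CONST → push 3. Stack: [72, 3]
BINARY_OP % → 72 % 3 = 0. Stack: [0]
STORE_FAST y → y=0. Stack: []
LOAD_CONST → push 0. Stack: [0]
STORE_FAST i → i=0. Stack: []
LOAD_FAST i → push 0. Stack: [0]
LOAD_CONST → push 4. Stack: [0, 4]
COMPARE_OP bool(<) → 0 vs 4 = True. Stack: [True]
POP_JUMP_IF_FALSE → pop True; no jump. Stack: []
LOAD_FAST k → push 72. Stack: [72]
LOAD_CONST → push 8. Stack: [72, 8]
BINARY_OP | → 72 | 8 = 72. Stack: [72]
STORE_FAST k → k=72. Stack: []
LOAD_FAST i → push 0. Stack: [0]
LOAD_CONST → push 1. Stack: [0, 1]
BINARY_OP + → 0 + 1 = 1. Stack: [1]
STORE_FAST i → i=1. Stack: []
LOAD_FAST i → push 1. Stack: [1]
LOAD_CONST → push 4. Stack: [1, 4]
COMPARE_OP bool(<) → 1 vs 4 = True. Stack: [True]
POP_JUMP_IF_FALSE → pop True; no jump. Stack: []
LOAD_FAST k → push 72. Stack: [72]
LOAD_CONST → push 8. Stack: [72, 8]
BINARY_OP | → 72 | 8 = 72. Stack: [72]
STORE_FAST k → k=72. Stack: []
LOAD_FAST i → push 1. Stack: [1]
LOAD_CONST → push 1. Stack: [1, 1]
BINARY_OP + → 1 + 1 = 2. Stack: [2]
STORE_FAST i → i=2. Stack: []
LOAD_FAST i → push 2. Stack: [2]
LOAD_CONST → push 4. Stack: [2, 4]
COMPARE_OP bool(<) → 2 vs 4 = True. Stack: [True]
POP_JUMP_IF_FALSE → pop True; no jump. Stack: []
LOAD_FAST k → push 72. Stack: [72]
LOAD_CONST → push 8. Stack: [72, 8]
BINARY_OP | → 72 | 8 = 72. Stack: [72]
STORE_FAST k → k=72. Stack: []
LOAD_FAST i → push 2. Stack: [2]
LOAD_CONST → push 1. Stack: [2, 1]
BINARY_OP + → 2 + 1 = 3. Stack: [3]
STORE_FAST i → i=3. Stack: []
LOAD_FAST i → push 3. Stack: [3]
LOAD_CONST → push 4. Stack: [3, 4]
COMPARE_OP bool(<) → 3 vs 4 = True. Stack: [True]
POP_JUMP_IF_FALSE → pop True; no jump. Stack: []
LOAD_FAST k → push 72. Stack: [72]
LOAD_CONST → push 8. Stack: [72, 8]
BINARY_OP | → 72 | 8 = 72. Stack: [72]
STORE_FAST k → k=72. Stack: []
LOAD_FAST i → push 3. Stack: [3]
LOAD_CONST → push 1. Stack: [3, 1]
BINARY_OP + → 3 + 1 = 4. Stack: [4]
STORE_FAST i → i=4. Stack: []
LOAD_FAST i → push 4. Stack: [4]
LOAD_CONST → push 4. Stack: [4, 4]
COMPARE_OP bool(<) → 4 vs 4 = False. Stack: [False]
POP_JUMP_IF_FALSE → pop False; jump. Stack: []
LOAD_FAST k → push 72. Stack: [72]
RETURN_VALUE → return 72.

72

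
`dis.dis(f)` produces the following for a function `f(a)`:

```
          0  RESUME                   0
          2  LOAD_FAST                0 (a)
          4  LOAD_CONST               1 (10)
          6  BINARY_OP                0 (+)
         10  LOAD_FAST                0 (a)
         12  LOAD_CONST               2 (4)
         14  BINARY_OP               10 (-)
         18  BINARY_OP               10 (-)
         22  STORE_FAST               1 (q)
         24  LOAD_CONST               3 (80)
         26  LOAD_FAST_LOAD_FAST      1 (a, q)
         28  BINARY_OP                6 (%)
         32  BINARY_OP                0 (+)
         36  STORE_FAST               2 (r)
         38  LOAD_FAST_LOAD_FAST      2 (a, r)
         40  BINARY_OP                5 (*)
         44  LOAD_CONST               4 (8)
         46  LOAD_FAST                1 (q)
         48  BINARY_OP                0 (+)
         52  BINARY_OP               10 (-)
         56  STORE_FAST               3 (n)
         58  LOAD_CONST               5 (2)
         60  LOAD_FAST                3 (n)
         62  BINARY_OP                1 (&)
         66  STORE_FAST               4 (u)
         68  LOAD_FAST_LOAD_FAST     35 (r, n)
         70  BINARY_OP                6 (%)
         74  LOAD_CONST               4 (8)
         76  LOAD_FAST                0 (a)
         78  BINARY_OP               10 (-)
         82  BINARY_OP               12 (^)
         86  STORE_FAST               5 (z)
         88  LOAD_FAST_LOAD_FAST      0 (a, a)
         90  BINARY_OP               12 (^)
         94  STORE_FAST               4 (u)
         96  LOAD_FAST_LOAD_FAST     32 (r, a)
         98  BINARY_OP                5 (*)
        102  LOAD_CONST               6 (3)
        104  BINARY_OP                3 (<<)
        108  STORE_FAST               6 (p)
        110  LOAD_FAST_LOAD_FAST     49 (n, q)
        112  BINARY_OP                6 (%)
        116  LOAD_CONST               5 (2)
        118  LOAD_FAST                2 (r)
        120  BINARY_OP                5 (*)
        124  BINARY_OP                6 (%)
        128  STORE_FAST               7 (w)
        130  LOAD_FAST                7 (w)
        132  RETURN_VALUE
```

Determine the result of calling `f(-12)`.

LOAD_FAST a → push -12. Stack: [-12]
LOAD_CONST → push 10. Stack: [-12, 10]
BINARY_OP + → -12 + 10 = -2. Stack: [-2]
LOAD_FAST a → push -12. Stack: [-2, -12]
LOAD_CONST → push 4. Stack: [-2, -12, 4]
BINARY_OP - → -12 - 4 = -16. Stack: [-2, -16]
BINARY_OP - → -2 - -16 = 14. Stack: [14]
STORE_FAST q → q=14. Stack: []
LOAD_CONST → push 80. Stack: [80]
LOAD_FAST_LOAD_FAST a,q → push -12,14. Stack: [80, -12, 14]
BINARY_OP % → -12 % 14 = 2. Stack: [80, 2]
BINARY_OP + → 80 + 2 = 82. Stack: [82]
STORE_FAST r → r=82. Stack: []
LOAD_FAST_LOAD_FAST a,r → push -12,82. Stack: [-12, 82]
BINARY_OP * → -12 * 82 = -984. Stack: [-984]
LOAD_CONST → push 8. Stack: [-984, 8]
LOAD_FAST q → push 14. Stack: [-984, 8, 14]
BINARY_OP + → 8 + 14 = 22. Stack: [-984, 22]
BINARY_OP - → -984 - 22 = -1006. Stack: [-1006]
STORE_FAST n → n=-1006. Stack: []
LOAD_CONST → push 2. Stack: [2]
LOAD_FAST n → push -1006. Stack: [2, -1006]
BINARY_OP & → 2 & -1006 = 2. Stack: [2]
STORE_FAST u → u=2. Stack: []
LOAD_FAST_LOAD_FAST r,n → push 82,-1006. Stack: [82, -1006]
BINARY_OP % → 82 % -1006 = -924. Stack: [-924]
LOAD_CONST → push 8. Stack: [-924, 8]
LOAD_FAST a → push -12. Stack: [-924, 8, -12]
BINARY_OP - → 8 - -12 = 20. Stack: [-924, 20]
BINARY_OP ^ → -924 ^ 20 = -912. Stack: [-912]
STORE_FAST z → z=-912. Stack: []
LOAD_FAST_LOAD_FAST a,a → push -12,-12. Stack: [-12, -12]
BINARY_OP ^ → -12 ^ -12 = 0. Stack: [0]
STORE_FAST u → u=0. Stack: []
LOAD_FAST_LOAD_FAST r,a → push 82,-12. Stack: [82, -12]
BINARY_OP * → 82 * -12 = -984. Stack: [-984]
LOAD_CONST → push 3. Stack: [-984, 3]
BINARY_OP << → -984 << 3 = -7872. Stack: [-7872]
STORE_FAST p → p=-7872. Stack: []
LOAD_FAST_LOAD_FAST n,q → push -1006,14. Stack: [-1006, 14]
BINARY_OP % → -1006 % 14 = 2. Stack: [2]
LOAD_CONST → push 2. Stack: [2, 2]
LOAD_FAST r → push 82. Stack: [2, 2, 82]
BINARY_OP * → 2 * 82 = 164. Stack: [2, 164]
BINARY_OP % → 2 % 164 = 2. Stack: [2]
STORE_FAST w → w=2. Stack: []
LOAD_FAST w → push 2. Stack: [2]
RETURN_VALUE → return 2.

2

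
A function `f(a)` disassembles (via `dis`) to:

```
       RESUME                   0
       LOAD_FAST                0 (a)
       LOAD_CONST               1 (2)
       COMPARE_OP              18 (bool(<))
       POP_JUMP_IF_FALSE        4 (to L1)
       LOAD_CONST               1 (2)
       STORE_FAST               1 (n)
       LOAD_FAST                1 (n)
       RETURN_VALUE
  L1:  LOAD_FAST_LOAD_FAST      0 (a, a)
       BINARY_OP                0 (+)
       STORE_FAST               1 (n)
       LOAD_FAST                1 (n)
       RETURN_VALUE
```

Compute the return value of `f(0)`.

2

LOAD_FAST a → push 0. Stack: [0]
LOAD_CONST → push 2. Stack: [0, 2]
COMPARE_OP bool(<) → 0 vs 2 = True. Stack: [True]
POP_JUMP_IF_FALSE → pop True; no jump. Stack: []
LOAD_CONST → push 2. Stack: [2]
STORE_FAST n → n=2. Stack: []
LOAD_FAST n → push 2. Stack: [2]
RETURN_VALUE → return 2.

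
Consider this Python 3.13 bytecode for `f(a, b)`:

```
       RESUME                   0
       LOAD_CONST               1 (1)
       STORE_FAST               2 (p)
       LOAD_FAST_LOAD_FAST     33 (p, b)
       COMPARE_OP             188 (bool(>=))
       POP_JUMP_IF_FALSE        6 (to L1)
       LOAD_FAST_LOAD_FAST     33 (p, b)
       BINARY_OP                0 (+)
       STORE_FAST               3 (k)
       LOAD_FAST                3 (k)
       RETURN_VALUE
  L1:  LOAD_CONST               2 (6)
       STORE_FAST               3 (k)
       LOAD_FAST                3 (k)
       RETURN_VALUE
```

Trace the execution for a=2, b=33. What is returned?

LOAD_CONST → push 1. Stack: [1]
STORE_FAST p → p=1. Stack: []
LOAD_FAST_LOAD_FAST p,b → push 1,33. Stack: [1, 33]
COMPARE_OP bool(>=) → 1 vs 33 = False. Stack: [False]
POP_JUMP_IF_FALSE → pop False; jump. Stack: []
LOAD_CONST → push 6. Stack: [6]
STORE_FAST k → k=6. Stack: []
LOAD_FAST k → push 6. Stack: [6]
RETURN_VALUE → return 6.

6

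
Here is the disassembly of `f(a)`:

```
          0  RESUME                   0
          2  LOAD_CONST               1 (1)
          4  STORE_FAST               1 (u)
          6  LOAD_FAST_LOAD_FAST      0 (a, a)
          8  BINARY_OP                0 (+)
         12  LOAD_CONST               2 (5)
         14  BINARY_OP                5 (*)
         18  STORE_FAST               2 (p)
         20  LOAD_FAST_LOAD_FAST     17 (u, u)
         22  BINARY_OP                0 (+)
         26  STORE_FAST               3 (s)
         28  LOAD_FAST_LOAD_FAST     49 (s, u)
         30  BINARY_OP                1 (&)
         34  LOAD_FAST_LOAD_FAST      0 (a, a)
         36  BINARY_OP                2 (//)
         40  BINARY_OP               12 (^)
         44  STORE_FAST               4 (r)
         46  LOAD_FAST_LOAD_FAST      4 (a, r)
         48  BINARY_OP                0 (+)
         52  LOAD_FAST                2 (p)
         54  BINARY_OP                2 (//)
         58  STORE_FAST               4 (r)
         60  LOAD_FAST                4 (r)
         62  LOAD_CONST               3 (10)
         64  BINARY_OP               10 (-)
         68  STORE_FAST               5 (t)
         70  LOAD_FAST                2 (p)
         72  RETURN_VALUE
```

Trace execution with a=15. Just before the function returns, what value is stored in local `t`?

LOAD_CONST → push 1. Stack: [1]
STORE_FAST u → u=1. Stack: []
LOAD_FAST_LOAD_FAST a,a → push 15,15. Stack: [15, 15]
BINARY_OP + → 15 + 15 = 30. Stack: [30]
LOAD_CONST → push 5. Stack: [30, 5]
BINARY_OP * → 30 * 5 = 150. Stack: [150]
STORE_FAST p → p=150. Stack: []
LOAD_FAST_LOAD_FAST u,u → push 1,1. Stack: [1, 1]
BINARY_OP + → 1 + 1 = 2. Stack: [2]
STORE_FAST s → s=2. Stack: []
LOAD_FAST_LOAD_FAST s,u → push 2,1. Stack: [2, 1]
BINARY_OP & → 2 & 1 = 0. Stack: [0]
LOAD_FAST_LOAD_FAST a,a → push 15,15. Stack: [0, 15, 15]
BINARY_OP // → 15 // 15 = 1. Stack: [0, 1]
BINARY_OP ^ → 0 ^ 1 = 1. Stack: [1]
STORE_FAST r → r=1. Stack: []
LOAD_FAST_LOAD_FAST a,r → push 15,1. Stack: [15, 1]
BINARY_OP + → 15 + 1 = 16. Stack: [16]
LOAD_FAST p → push 150. Stack: [16, 150]
BINARY_OP // → 16 // 150 = 0. Stack: [0]
STORE_FAST r → r=0. Stack: []
LOAD_FAST r → push 0. Stack: [0]
LOAD_CONST → push 10. Stack: [0, 10]
BINARY_OP - → 0 - 10 = -10. Stack: [-10]
STORE_FAST t → t=-10. Stack: []
LOAD_FAST p → push 150. Stack: [150]
RETURN_VALUE → return 150.

-10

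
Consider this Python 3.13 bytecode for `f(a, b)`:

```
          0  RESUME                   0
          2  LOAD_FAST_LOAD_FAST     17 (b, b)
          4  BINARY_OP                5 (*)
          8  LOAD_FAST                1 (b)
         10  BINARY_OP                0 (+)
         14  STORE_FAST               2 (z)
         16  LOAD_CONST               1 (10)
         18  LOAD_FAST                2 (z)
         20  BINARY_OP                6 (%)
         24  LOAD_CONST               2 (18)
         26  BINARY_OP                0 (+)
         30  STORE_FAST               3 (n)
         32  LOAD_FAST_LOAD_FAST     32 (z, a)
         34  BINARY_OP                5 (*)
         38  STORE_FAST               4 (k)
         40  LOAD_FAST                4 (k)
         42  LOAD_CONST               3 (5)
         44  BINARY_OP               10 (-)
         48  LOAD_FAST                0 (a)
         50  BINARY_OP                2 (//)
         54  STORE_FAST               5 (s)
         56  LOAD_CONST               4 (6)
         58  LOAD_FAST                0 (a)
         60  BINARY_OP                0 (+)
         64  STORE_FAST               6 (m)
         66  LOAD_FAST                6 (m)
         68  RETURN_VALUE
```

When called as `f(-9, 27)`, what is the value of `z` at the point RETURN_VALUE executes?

LOAD_FAST_LOAD_FAST b,b → push 27,27. Stack: [27, 27]
BINARY_OP * → 27 * 27 = 729. Stack: [729]
LOAD_FAST b → push 27. Stack: [729, 27]
BINARY_OP + → 729 + 27 = 756. Stack: [756]
STORE_FAST z → z=756. Stack: []
LOAD_CONST → push 10. Stack: [10]
LOAD_FAST z → push 756. Stack: [10, 756]
BINARY_OP % → 10 % 756 = 10. Stack: [10]
LOAD_CONST → push 18. Stack: [10, 18]
BINARY_OP + → 10 + 18 = 28. Stack: [28]
STORE_FAST n → n=28. Stack: []
LOAD_FAST_LOAD_FAST z,a → push 756,-9. Stack: [756, -9]
BINARY_OP * → 756 * -9 = -6804. Stack: [-6804]
STORE_FAST k → k=-6804. Stack: []
LOAD_FAST k → push -6804. Stack: [-6804]
LOAD_CONST → push 5. Stack: [-6804, 5]
BINARY_OP - → -6804 - 5 = -6809. Stack: [-6809]
LOAD_FAST a → push -9. Stack: [-6809, -9]
BINARY_OP // → -6809 // -9 = 756. Stack: [756]
STORE_FAST s → s=756. Stack: []
LOAD_CONST → push 6. Stack: [6]
LOAD_FAST a → push -9. Stack: [6, -9]
BINARY_OP + → 6 + -9 = -3. Stack: [-3]
STORE_FAST m → m=-3. Stack: []
LOAD_FAST m → push -3. Stack: [-3]
RETURN_VALUE → return -3.

756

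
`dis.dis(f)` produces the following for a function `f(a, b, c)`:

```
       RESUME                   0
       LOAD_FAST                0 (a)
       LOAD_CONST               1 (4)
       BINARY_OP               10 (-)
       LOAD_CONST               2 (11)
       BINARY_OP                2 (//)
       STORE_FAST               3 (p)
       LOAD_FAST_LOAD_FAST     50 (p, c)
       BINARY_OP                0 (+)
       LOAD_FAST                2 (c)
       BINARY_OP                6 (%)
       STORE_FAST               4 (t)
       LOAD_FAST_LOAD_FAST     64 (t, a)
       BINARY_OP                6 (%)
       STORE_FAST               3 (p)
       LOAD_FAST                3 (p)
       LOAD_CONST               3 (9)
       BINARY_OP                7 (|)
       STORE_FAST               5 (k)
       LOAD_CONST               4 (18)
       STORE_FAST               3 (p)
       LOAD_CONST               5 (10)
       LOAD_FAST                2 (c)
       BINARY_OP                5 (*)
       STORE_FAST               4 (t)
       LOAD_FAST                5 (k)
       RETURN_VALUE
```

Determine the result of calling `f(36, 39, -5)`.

41

LOAD_FAST a → push 36. Stack: [36]
LOAD_CONST → push 4. Stack: [36, 4]
BINARY_OP - → 36 - 4 = 32. Stack: [32]
LOAD_CONST → push 11. Stack: [32, 11]
BINARY_OP // → 32 // 11 = 2. Stack: [2]
STORE_FAST p → p=2. Stack: []
LOAD_FAST_LOAD_FAST p,c → push 2,-5. Stack: [2, -5]
BINARY_OP + → 2 + -5 = -3. Stack: [-3]
LOAD_FAST c → push -5. Stack: [-3, -5]
BINARY_OP % → -3 % -5 = -3. Stack: [-3]
STORE_FAST t → t=-3. Stack: []
LOAD_FAST_LOAD_FAST t,a → push -3,36. Stack: [-3, 36]
BINARY_OP % → -3 % 36 = 33. Stack: [33]
STORE_FAST p → p=33. Stack: []
LOAD_FAST p → push 33. Stack: [33]
LOAD_CONST → push 9. Stack: [33, 9]
BINARY_OP | → 33 | 9 = 41. Stack: [41]
STORE_FAST k → k=41. Stack: []
LOAD_CONST → push 18. Stack: [18]
STORE_FAST p → p=18. Stack: []
LOAD_CONST → push 10. Stack: [10]
LOAD_FAST c → push -5. Stack: [10, -5]
BINARY_OP * → 10 * -5 = -50. Stack: [-50]
STORE_FAST t → t=-50. Stack: []
LOAD_FAST k → push 41. Stack: [41]
RETURN_VALUE → return 41.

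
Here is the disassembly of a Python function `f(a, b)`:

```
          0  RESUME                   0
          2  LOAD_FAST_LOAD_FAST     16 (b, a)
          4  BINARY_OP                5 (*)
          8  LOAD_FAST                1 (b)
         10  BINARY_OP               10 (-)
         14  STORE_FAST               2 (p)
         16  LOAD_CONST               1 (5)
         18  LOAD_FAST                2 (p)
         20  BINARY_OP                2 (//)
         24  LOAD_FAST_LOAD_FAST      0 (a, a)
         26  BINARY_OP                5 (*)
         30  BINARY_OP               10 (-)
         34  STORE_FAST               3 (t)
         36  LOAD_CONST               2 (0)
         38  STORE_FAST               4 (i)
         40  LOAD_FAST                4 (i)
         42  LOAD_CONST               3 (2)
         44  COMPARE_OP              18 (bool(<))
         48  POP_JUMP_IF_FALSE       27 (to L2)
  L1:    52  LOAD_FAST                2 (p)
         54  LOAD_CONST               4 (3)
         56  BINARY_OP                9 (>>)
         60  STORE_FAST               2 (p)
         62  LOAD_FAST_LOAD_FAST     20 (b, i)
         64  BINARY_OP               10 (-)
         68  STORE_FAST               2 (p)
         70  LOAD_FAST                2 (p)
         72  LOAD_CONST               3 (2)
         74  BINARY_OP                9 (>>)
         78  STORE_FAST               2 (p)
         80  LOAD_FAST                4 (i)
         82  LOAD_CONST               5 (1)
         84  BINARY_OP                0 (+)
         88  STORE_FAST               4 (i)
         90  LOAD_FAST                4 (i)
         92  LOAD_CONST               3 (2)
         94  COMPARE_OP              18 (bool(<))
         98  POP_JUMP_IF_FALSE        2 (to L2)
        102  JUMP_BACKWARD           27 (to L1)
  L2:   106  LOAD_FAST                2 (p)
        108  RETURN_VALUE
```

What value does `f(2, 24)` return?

LOAD_FAST_LOAD_FAST b,a → push 24,2. Stack: [24, 2]
BINARY_OP * → 24 * 2 = 48. Stack: [48]
LOAD_FAST b → push 24. Stack: [48, 24]
BINARY_OP - → 48 - 24 = 24. Stack: [24]
STORE_FAST p → p=24. Stack: []
LOAD_CONST → push 5. Stack: [5]
LOAD_FAST p → push 24. Stack: [5, 24]
BINARY_OP // → 5 // 24 = 0. Stack: [0]
LOAD_FAST_LOAD_FAST a,a → push 2,2. Stack: [0, 2, 2]
BINARY_OP * → 2 * 2 = 4. Stack: [0, 4]
BINARY_OP - → 0 - 4 = -4. Stack: [-4]
STORE_FAST t → t=-4. Stack: []
LOAD_CONST → push 0. Stack: [0]
STORE_FAST i → i=0. Stack: []
LOAD_FAST i → push 0. Stack: [0]
LOAD_CONST → push 2. Stack: [0, 2]
COMPARE_OP bool(<) → 0 vs 2 = True. Stack: [True]
POP_JUMP_IF_FALSE → pop True; no jump. Stack: []
LOAD_FAST p → push 24. Stack: [24]
LOAD_CONST → push 3. Stack: [24, 3]
BINARY_OP >> → 24 >> 3 = 3. Stack: [3]
STORE_FAST p → p=3. Stack: []
LOAD_FAST_LOAD_FAST b,i → push 24,0. Stack: [24, 0]
BINARY_OP - → 24 - 0 = 24. Stack: [24]
STORE_FAST p → p=24. Stack: []
LOAD_FAST p → push 24. Stack: [24]
LOAD_CONST → push 2. Stack: [24, 2]
BINARY_OP >> → 24 >> 2 = 6. Stack: [6]
STORE_FAST p → p=6. Stack: []
LOAD_FAST i → push 0. Stack: [0]
LOAD_CONST → push 1. Stack: [0, 1]
BINARY_OP + → 0 + 1 = 1. Stack: [1]
STORE_FAST i → i=1. Stack: []
LOAD_FAST i → push 1. Stack: [1]
LOAD_CONST → push 2. Stack: [1, 2]
COMPARE_OP bool(<) → 1 vs 2 = True. Stack: [True]
POP_JUMP_IF_FALSE → pop True; no jump. Stack: []
LOAD_FAST p → push 6. Stack: [6]
LOAD_CONST → push 3. Stack: [6, 3]
BINARY_OP >> → 6 >> 3 = 0. Stack: [0]
STORE_FAST p → p=0. Stack: []
LOAD_FAST_LOAD_FAST b,i → push 24,1. Stack: [24, 1]
BINARY_OP - → 24 - 1 = 23. Stack: [23]
STORE_FAST p → p=23. Stack: []
LOAD_FAST p → push 23. Stack: [23]
LOAD_CONST → push 2. Stack: [23, 2]
BINARY_OP >> → 23 >> 2 = 5. Stack: [5]
STORE_FAST p → p=5. Stack: []
LOAD_FAST i → push 1. Stack: [1]
LOAD_CONST → push 1. Stack: [1, 1]
BINARY_OP + → 1 + 1 = 2. Stack: [2]
STORE_FAST i → i=2. Stack: []
LOAD_FAST i → push 2. Stack: [2]
LOAD_CONST → push 2. Stack: [2, 2]
COMPARE_OP bool(<) → 2 vs 2 = False. Stack: [False]
POP_JUMP_IF_FALSE → pop False; jump. Stack: []
LOAD_FAST p → push 5. Stack: [5]
RETURN_VALUE → return 5.

5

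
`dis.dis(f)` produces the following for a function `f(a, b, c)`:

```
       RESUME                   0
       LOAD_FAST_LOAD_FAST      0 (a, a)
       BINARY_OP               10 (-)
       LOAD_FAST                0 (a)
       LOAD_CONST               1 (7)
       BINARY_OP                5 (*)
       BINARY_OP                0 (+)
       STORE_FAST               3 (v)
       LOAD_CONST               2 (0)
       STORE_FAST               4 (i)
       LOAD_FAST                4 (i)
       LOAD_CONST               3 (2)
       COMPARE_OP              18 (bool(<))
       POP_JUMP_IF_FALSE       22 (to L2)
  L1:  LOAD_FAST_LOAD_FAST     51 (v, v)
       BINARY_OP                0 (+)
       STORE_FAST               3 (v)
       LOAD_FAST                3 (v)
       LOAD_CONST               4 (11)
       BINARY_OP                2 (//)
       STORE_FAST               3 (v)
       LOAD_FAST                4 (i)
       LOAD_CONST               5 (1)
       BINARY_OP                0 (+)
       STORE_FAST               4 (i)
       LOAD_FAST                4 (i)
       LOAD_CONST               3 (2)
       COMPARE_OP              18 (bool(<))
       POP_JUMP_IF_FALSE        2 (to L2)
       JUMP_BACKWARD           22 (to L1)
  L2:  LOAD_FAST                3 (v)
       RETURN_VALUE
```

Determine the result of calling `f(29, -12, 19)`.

LOAD_FAST_LOAD_FAST a,a → push 29,29. Stack: [29, 29]
BINARY_OP - → 29 - 29 = 0. Stack: [0]
LOAD_FAST a → push 29. Stack: [0, 29]
LOAD_CONST → push 7. Stack: [0, 29, 7]
BINARY_OP * → 29 * 7 = 203. Stack: [0, 203]
BINARY_OP + → 0 + 203 = 203. Stack: [203]
STORE_FAST v → v=203. Stack: []
LOAD_CONST → push 0. Stack: [0]
STORE_FAST i → i=0. Stack: []
LOAD_FAST i → push 0. Stack: [0]
LOAD_CONST → push 2. Stack: [0, 2]
COMPARE_OP bool(<) → 0 vs 2 = True. Stack: [True]
POP_JUMP_IF_FALSE → pop True; no jump. Stack: []
LOAD_FAST_LOAD_FAST v,v → push 203,203. Stack: [203, 203]
BINARY_OP + → 203 + 203 = 406. Stack: [406]
STORE_FAST v → v=406. Stack: []
LOAD_FAST v → push 406. Stack: [406]
LOAD_CONST → push 11. Stack: [406, 11]
BINARY_OP // → 406 // 11 = 36. Stack: [36]
STORE_FAST v → v=36. Stack: []
LOAD_FAST i → push 0. Stack: [0]
LOAD_CONST → push 1. Stack: [0, 1]
BINARY_OP + → 0 + 1 = 1. Stack: [1]
STORE_FAST i → i=1. Stack: []
LOAD_FAST i → push 1. Stack: [1]
LOAD_CONST → push 2. Stack: [1, 2]
COMPARE_OP bool(<) → 1 vs 2 = True. Stack: [True]
POP_JUMP_IF_FALSE → pop True; no jump. Stack: []
LOAD_FAST_LOAD_FAST v,v → push 36,36. Stack: [36, 36]
BINARY_OP + → 36 + 36 = 72. Stack: [72]
STORE_FAST v → v=72. Stack: []
LOAD_FAST v → push 72. Stack: [72]
LOAD_CONST → push 11. Stack: [72, 11]
BINARY_OP // → 72 // 11 = 6. Stack: [6]
STORE_FAST v → v=6. Stack: []
LOAD_FAST i → push 1. Stack: [1]
LOAD_CONST → push 1. Stack: [1, 1]
BINARY_OP + → 1 + 1 = 2. Stack: [2]
STORE_FAST i → i=2. Stack: []
LOAD_FAST i → push 2. Stack: [2]
LOAD_CONST → push 2. Stack: [2, 2]
COMPARE_OP bool(<) → 2 vs 2 = False. Stack: [False]
POP_JUMP_IF_FALSE → pop False; jump. Stack: []
LOAD_FAST v → push 6. Stack: [6]
RETURN_VALUE → return 6.

6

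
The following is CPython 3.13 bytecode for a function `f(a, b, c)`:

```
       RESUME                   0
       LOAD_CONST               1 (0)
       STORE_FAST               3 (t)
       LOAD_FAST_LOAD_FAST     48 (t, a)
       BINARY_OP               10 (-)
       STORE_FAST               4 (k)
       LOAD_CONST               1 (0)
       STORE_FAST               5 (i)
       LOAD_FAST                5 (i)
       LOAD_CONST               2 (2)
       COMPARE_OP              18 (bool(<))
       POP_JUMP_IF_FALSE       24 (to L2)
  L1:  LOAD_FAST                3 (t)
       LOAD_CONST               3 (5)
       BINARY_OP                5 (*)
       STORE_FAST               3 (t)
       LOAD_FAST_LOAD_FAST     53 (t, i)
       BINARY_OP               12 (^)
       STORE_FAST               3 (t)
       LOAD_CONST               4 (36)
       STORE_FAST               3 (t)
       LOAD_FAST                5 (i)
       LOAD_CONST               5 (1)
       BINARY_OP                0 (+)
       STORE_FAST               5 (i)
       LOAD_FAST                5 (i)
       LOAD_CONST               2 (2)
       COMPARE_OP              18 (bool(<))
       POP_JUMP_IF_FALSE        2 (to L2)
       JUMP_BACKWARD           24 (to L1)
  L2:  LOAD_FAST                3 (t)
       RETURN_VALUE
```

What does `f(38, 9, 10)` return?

36

LOAD_CONST → push 0. Stack: [0]
STORE_FAST t → t=0. Stack: []
LOAD_FAST_LOAD_FAST t,a → push 0,38. Stack: [0, 38]
BINARY_OP - → 0 - 38 = -38. Stack: [-38]
STORE_FAST k → k=-38. Stack: []
LOAD_CONST → push 0. Stack: [0]
STORE_FAST i → i=0. Stack: []
LOAD_FAST i → push 0. Stack: [0]
LOAD_CONST → push 2. Stack: [0, 2]
COMPARE_OP bool(<) → 0 vs 2 = True. Stack: [True]
POP_JUMP_IF_FALSE → pop True; no jump. Stack: []
LOAD_FAST t → push 0. Stack: [0]
LOAD_CONST → push 5. Stack: [0, 5]
BINARY_OP * → 0 * 5 = 0. Stack: [0]
STORE_FAST t → t=0. Stack: []
LOAD_FAST_LOAD_FAST t,i → push 0,0. Stack: [0, 0]
BINARY_OP ^ → 0 ^ 0 = 0. Stack: [0]
STORE_FAST t → t=0. Stack: []
LOAD_CONST → push 36. Stack: [36]
STORE_FAST t → t=36. Stack: []
LOAD_FAST i → push 0. Stack: [0]
LOAD_CONST → push 1. Stack: [0, 1]
BINARY_OP + → 0 + 1 = 1. Stack: [1]
STORE_FAST i → i=1. Stack: []
LOAD_FAST i → push 1. Stack: [1]
LOAD_CONST → push 2. Stack: [1, 2]
COMPARE_OP bool(<) → 1 vs 2 = True. Stack: [True]
POP_JUMP_IF_FALSE → pop True; no jump. Stack: []
LOAD_FAST t → push 36. Stack: [36]
LOAD_CONST → push 5. Stack: [36, 5]
BINARY_OP * → 36 * 5 = 180. Stack: [180]
STORE_FAST t → t=180. Stack: []
LOAD_FAST_LOAD_FAST t,i → push 180,1. Stack: [180, 1]
BINARY_OP ^ → 180 ^ 1 = 181. Stack: [181]
STORE_FAST t → t=181. Stack: []
LOAD_CONST → push 36. Stack: [36]
STORE_FAST t → t=36. Stack: []
LOAD_FAST i → push 1. Stack: [1]
LOAD_CONST → push 1. Stack: [1, 1]
BINARY_OP + → 1 + 1 = 2. Stack: [2]
STORE_FAST i → i=2. Stack: []
LOAD_FAST i → push 2. Stack: [2]
LOAD_CONST → push 2. Stack: [2, 2]
COMPARE_OP bool(<) → 2 vs 2 = False. Stack: [False]
POP_JUMP_IF_FALSE → pop False; jump. Stack: []
LOAD_FAST t → push 36. Stack: [36]
RETURN_VALUE → return 36.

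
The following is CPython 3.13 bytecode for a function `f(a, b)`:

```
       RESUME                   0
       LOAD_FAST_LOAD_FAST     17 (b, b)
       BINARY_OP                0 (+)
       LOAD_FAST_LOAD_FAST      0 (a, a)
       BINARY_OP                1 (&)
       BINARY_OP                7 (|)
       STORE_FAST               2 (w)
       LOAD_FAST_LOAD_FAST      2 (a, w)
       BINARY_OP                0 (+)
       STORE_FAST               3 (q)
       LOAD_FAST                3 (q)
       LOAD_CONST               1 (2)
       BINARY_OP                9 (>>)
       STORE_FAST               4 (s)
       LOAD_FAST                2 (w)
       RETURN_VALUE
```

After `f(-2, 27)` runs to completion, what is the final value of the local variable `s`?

LOAD_FAST_LOAD_FAST b,b → push 27,27. Stack: [27, 27]
BINARY_OP + → 27 + 27 = 54. Stack: [54]
LOAD_FAST_LOAD_FAST a,a → push -2,-2. Stack: [54, -2, -2]
BINARY_OP & → -2 & -2 = -2. Stack: [54, -2]
BINARY_OP | → 54 | -2 = -2. Stack: [-2]
STORE_FAST w → w=-2. Stack: []
LOAD_FAST_LOAD_FAST a,w → push -2,-2. Stack: [-2, -2]
BINARY_OP + → -2 + -2 = -4. Stack: [-4]
STORE_FAST q → q=-4. Stack: []
LOAD_FAST q → push -4. Stack: [-4]
LOAD_CONST → push 2. Stack: [-4, 2]
BINARY_OP >> → -4 >> 2 = -1. Stack: [-1]
STORE_FAST s → s=-1. Stack: []
LOAD_FAST w → push -2. Stack: [-2]
RETURN_VALUE → return -2.

-1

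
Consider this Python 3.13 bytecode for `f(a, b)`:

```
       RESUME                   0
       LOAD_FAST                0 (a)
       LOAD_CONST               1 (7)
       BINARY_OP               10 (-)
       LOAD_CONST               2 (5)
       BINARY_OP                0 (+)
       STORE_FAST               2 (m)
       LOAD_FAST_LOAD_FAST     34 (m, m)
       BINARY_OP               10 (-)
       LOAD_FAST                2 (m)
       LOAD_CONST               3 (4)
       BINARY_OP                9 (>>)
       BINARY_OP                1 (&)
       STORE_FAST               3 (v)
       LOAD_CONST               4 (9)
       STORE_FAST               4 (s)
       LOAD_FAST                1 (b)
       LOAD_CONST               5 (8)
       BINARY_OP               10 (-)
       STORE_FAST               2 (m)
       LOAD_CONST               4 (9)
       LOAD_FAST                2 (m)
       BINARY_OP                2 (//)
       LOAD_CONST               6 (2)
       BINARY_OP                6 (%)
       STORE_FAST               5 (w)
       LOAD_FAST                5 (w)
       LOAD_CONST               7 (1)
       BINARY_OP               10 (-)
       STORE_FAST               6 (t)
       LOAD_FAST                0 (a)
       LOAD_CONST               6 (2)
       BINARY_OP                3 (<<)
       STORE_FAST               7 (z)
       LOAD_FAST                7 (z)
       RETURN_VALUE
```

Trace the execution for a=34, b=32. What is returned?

LOAD_FAST a → push 34. Stack: [34]
LOAD_CONST → push 7. Stack: [34, 7]
BINARY_OP - → 34 - 7 = 27. Stack: [27]
LOAD_CONST → push 5. Stack: [27, 5]
BINARY_OP + → 27 + 5 = 32. Stack: [32]
STORE_FAST m → m=32. Stack: []
LOAD_FAST_LOAD_FAST m,m → push 32,32. Stack: [32, 32]
BINARY_OP - → 32 - 32 = 0. Stack: [0]
LOAD_FAST m → push 32. Stack: [0, 32]
LOAD_CONST → push 4. Stack: [0, 32, 4]
BINARY_OP >> → 32 >> 4 = 2. Stack: [0, 2]
BINARY_OP & → 0 & 2 = 0. Stack: [0]
STORE_FAST v → v=0. Stack: []
LOAD_CONST → push 9. Stack: [9]
STORE_FAST s → s=9. Stack: []
LOAD_FAST b → push 32. Stack: [32]
LOAD_CONST → push 8. Stack: [32, 8]
BINARY_OP - → 32 - 8 = 24. Stack: [24]
STORE_FAST m → m=24. Stack: []
LOAD_CONST → push 9. Stack: [9]
LOAD_FAST m → push 24. Stack: [9, 24]
BINARY_OP // → 9 // 24 = 0. Stack: [0]
LOAD_CONST → push 2. Stack: [0, 2]
BINARY_OP % → 0 % 2 = 0. Stack: [0]
STORE_FAST w → w=0. Stack: []
LOAD_FAST w → push 0. Stack: [0]
LOAD_CONST → push 1. Stack: [0, 1]
BINARY_OP - → 0 - 1 = -1. Stack: [-1]
STORE_FAST t → t=-1. Stack: []
LOAD_FAST a → push 34. Stack: [34]
LOAD_CONST → push 2. Stack: [34, 2]
BINARY_OP << → 34 << 2 = 136. Stack: [136]
STORE_FAST z → z=136. Stack: []
LOAD_FAST z → push 136. Stack: [136]
RETURN_VALUE → return 136.

136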